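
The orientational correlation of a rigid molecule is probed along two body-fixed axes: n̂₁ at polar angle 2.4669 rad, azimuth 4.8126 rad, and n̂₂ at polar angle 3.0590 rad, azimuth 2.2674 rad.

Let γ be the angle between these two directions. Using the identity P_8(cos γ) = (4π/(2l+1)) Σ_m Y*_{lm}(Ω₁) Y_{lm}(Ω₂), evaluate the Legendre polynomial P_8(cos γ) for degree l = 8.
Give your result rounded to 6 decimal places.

Addition theorem: P_8(cos γ) = (4π/17) Σ_m Y*_{lm}(Ω₁) Y_{lm}(Ω₂), m = −8…8:
  term(m=-8) = (0.000000, 0.000000)   from Y*(Ω₁)=(0.008310, 0.008585), Y(Ω₂)=(0.000000, 0.000000)
  term(m=-7) = (0.000000, -0.000000)   from Y*(Ω₁)=(0.038558, -0.045640), Y(Ω₂)=(0.000000, -0.000000)
  term(m=-6) = (-0.000000, 0.000000)   from Y*(Ω₁)=(-0.150236, -0.103061), Y(Ω₂)=(0.000001, -0.000001)
  term(m=-5) = (0.000014, 0.000002)   from Y*(Ω₁)=(-0.178320, 0.325596), Y(Ω₂)=(-0.000012, -0.000035)
  term(m=-4) = (-0.000215, -0.000203)   from Y*(Ω₁)=(0.441796, 0.187228), Y(Ω₂)=(-0.000577, -0.000214)
  term(m=-3) = (0.000454, 0.002045)   from Y*(Ω₁)=(0.081116, -0.261640), Y(Ω₂)=(-0.006641, 0.003794)
  term(m=-2) = (-0.005108, 0.012863)   from Y*(Ω₁)=(0.200497, 0.040731), Y(Ω₂)=(-0.011951, 0.066584)
  term(m=-1) = (0.123120, -0.083580)   from Y*(Ω₁)=(0.038843, -0.386315), Y(Ω₂)=(0.245911, 0.293976)
  term(m=+0) = (0.089472, 0.000000)   from Y*(Ω₁)=(0.087326, -0.000000), Y(Ω₂)=(1.024577, 0.000000)
  term(m=+1) = (0.123120, 0.083580)   from Y*(Ω₁)=(-0.038843, -0.386315), Y(Ω₂)=(-0.245911, 0.293976)
  term(m=+2) = (-0.005108, -0.012863)   from Y*(Ω₁)=(0.200497, -0.040731), Y(Ω₂)=(-0.011951, -0.066584)
  term(m=+3) = (0.000454, -0.002045)   from Y*(Ω₁)=(-0.081116, -0.261640), Y(Ω₂)=(0.006641, 0.003794)
  term(m=+4) = (-0.000215, 0.000203)   from Y*(Ω₁)=(0.441796, -0.187228), Y(Ω₂)=(-0.000577, 0.000214)
  term(m=+5) = (0.000014, -0.000002)   from Y*(Ω₁)=(0.178320, 0.325596), Y(Ω₂)=(0.000012, -0.000035)
  term(m=+6) = (-0.000000, -0.000000)   from Y*(Ω₁)=(-0.150236, 0.103061), Y(Ω₂)=(0.000001, 0.000001)
  term(m=+7) = (0.000000, 0.000000)   from Y*(Ω₁)=(-0.038558, -0.045640), Y(Ω₂)=(-0.000000, -0.000000)
  term(m=+8) = (0.000000, -0.000000)   from Y*(Ω₁)=(0.008310, -0.008585), Y(Ω₂)=(0.000000, -0.000000)
Σ over m = (0.326000, -0.000000); ×(4π/17) → (0.240978, -0.000000). Real part: 0.240978

0.240978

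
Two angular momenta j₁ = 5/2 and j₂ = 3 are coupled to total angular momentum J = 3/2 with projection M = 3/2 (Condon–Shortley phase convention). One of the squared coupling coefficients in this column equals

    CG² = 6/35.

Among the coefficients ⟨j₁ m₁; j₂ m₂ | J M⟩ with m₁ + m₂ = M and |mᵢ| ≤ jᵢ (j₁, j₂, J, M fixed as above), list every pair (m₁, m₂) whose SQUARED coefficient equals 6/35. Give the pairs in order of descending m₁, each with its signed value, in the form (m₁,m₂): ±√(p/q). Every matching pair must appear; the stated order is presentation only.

Admissible pairs with m₁+m₂ = M = 3/2: (-3/2,3), (-1/2,2), (1/2,1), (3/2,0), (5/2,-1)
  (m₁,m₂)=(5/2,-1): CG² = 1/14, CG = +√(1/14)
  (m₁,m₂)=(3/2,0): CG² = 6/35, CG = −√(6/35)   ← matches the target
  (m₁,m₂)=(1/2,1): CG² = 9/35, CG = +√(9/35)
  (m₁,m₂)=(-1/2,2): CG² = 2/7, CG = −√(2/7)
  (m₁,m₂)=(-3/2,3): CG² = 3/14, CG = +√(3/14)
Pairs with CG² = 6/35: (3/2,0): −√(6/35)

(3/2,0): −√(6/35)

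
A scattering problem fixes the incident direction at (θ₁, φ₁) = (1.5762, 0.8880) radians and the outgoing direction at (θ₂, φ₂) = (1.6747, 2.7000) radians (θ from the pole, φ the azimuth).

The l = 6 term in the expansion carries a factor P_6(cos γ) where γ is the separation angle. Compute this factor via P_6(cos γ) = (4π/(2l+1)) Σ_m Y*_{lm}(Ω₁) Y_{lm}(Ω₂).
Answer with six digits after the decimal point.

Addition theorem: P_6(cos γ) = (4π/13) Σ_m Y*_{lm}(Ω₁) Y_{lm}(Ω₂), m = −6…6:
  [-6]  conj(Y_{6,-6})(Ω₁) = 0.27894 - 0.39437j ; Y_{6,-6}(Ω₂) = -0.41218 + 0.22093j ; Δ = -0.02784 + 0.22418j
  [-5]  conj(Y_{6,-5})(Ω₁) = 0.00243 + 0.00871j ; Y_{6,-5}(Ω₂) = -0.10050 + 0.13579j ; Δ = -0.00143 - 0.00054j
  [-4]  conj(Y_{6,-4})(Ω₁) = 0.32703 + 0.14230j ; Y_{6,-4}(Ω₂) = 0.05982 - 0.30196j ; Δ = 0.06253 - 0.09024j
  [-3]  conj(Y_{6,-3})(Ω₁) = -0.00938 + 0.00485j ; Y_{6,-3}(Ω₂) = -0.04665 - 0.18579j ; Δ = 0.00134 + 0.00152j
  [-2]  conj(Y_{6,-2})(Ω₁) = -0.06633 + 0.31869j ; Y_{6,-2}(Ω₂) = 0.16568 + 0.20172j ; Δ = -0.07527 + 0.03942j
  [-1]  conj(Y_{6,-1})(Ω₁) = -0.00702 - 0.00863j ; Y_{6,-1}(Ω₂) = 0.17986 + 0.08502j ; Δ = -0.00053 - 0.00215j
  [+0]  conj(Y_{6,0})(Ω₁) = -0.31765 + 0.00000j ; Y_{6,0}(Ω₂) = -0.24834 + 0.00000j ; Δ = 0.07889 + 0.00000j
  [+1]  conj(Y_{6,1})(Ω₁) = 0.00702 - 0.00863j ; Y_{6,1}(Ω₂) = -0.17986 + 0.08502j ; Δ = -0.00053 + 0.00215j
  [+2]  conj(Y_{6,2})(Ω₁) = -0.06633 - 0.31869j ; Y_{6,2}(Ω₂) = 0.16568 - 0.20172j ; Δ = -0.07527 - 0.03942j
  [+3]  conj(Y_{6,3})(Ω₁) = 0.00938 + 0.00485j ; Y_{6,3}(Ω₂) = 0.04665 - 0.18579j ; Δ = 0.00134 - 0.00152j
  [+4]  conj(Y_{6,4})(Ω₁) = 0.32703 - 0.14230j ; Y_{6,4}(Ω₂) = 0.05982 + 0.30196j ; Δ = 0.06253 + 0.09024j
  [+5]  conj(Y_{6,5})(Ω₁) = -0.00243 + 0.00871j ; Y_{6,5}(Ω₂) = 0.10050 + 0.13579j ; Δ = -0.00143 + 0.00054j
  [+6]  conj(Y_{6,6})(Ω₁) = 0.27894 + 0.39437j ; Y_{6,6}(Ω₂) = -0.41218 - 0.22093j ; Δ = -0.02784 - 0.22418j
Σ over m = -0.00352 + 0.00000j; ×(4π/13) → -0.00340 + 0.00000j. Real part: -0.003404

-0.003404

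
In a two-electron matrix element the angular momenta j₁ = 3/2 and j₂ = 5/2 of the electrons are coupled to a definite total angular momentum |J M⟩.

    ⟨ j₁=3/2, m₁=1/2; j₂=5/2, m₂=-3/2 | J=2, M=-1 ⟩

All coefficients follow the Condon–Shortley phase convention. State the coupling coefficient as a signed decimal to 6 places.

triangle: 2!×1!×3!/7! = 12/5040
(j±m)!: 2!×1!×1!×4!×1!×3! = 288
prefactor² = (2J+1)×Δ×N² = 24/7
  k=0: +1/(0!×2!×1!×1!×0!×2!) = 1/4
  k=1: −1/(1!×1!×0!×0!×1!×3!) = -1/6
Σ = 1/12  ⇒  CG² = 24/7×(1/12)² = 1/42
CG = +√(1/42) = +0.154303

+0.154303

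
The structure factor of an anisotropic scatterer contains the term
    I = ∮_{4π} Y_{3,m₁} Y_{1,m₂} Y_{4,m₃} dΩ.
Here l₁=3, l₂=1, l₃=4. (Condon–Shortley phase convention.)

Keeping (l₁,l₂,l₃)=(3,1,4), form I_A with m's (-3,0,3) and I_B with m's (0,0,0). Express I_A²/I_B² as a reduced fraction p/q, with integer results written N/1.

l's match ⇒ only the (l;m) 3-j factors differ between A and B.
A: triangle coeff Δ(3,1,4) = 1/252; Σ_t [0,0]: t=0:+1/720 = 1/720; (3j)²=1/36 [(3 1 4; -3 0 3)], sign=-1
B: triangle coeff Δ(3,1,4) = 1/252; Σ_t [0,0]: t=0:+1/36 = 1/36; (3j)²=4/63 [(3 1 4; 0 0 0)], sign=+1
I_A²/I_B² = (1/36)/(4/63) = 7/16

7/16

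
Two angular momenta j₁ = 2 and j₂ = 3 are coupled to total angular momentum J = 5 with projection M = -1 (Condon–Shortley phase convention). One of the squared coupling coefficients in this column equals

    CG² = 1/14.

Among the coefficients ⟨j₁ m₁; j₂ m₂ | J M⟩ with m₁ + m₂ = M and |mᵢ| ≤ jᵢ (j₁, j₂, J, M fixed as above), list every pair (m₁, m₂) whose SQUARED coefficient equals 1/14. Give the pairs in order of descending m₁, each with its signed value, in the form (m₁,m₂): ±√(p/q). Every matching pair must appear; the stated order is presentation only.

Admissible pairs with m₁+m₂ = M = -1: (-2,1), (-1,0), (0,-1), (1,-2), (2,-3)
  (m₁,m₂)=(2,-3): CG² = 1/210, CG = +√(1/210)
  (m₁,m₂)=(1,-2): CG² = 4/35, CG = +√(4/35)
  (m₁,m₂)=(0,-1): CG² = 3/7, CG = +√(3/7)
  (m₁,m₂)=(-1,0): CG² = 8/21, CG = +√(8/21)
  (m₁,m₂)=(-2,1): CG² = 1/14, CG = +√(1/14)   ← matches the target
Pairs with CG² = 1/14: (-2,1): +√(1/14)

(-2,1): +√(1/14)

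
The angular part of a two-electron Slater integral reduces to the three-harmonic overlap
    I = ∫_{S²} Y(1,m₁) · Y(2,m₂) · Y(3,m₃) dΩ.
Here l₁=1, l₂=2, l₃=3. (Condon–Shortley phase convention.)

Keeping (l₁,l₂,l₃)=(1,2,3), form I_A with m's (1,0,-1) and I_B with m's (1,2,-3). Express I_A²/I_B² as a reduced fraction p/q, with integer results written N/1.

l's match ⇒ only the (l;m) 3-j factors differ between A and B.
A: triangle coeff Δ(1,2,3) = 1/105; Σ_t [0,0]: t=0:+1/8 = 1/8; (3j)²=2/35 [(1 2 3; 1 0 -1)], sign=+1
B: triangle coeff Δ(1,2,3) = 1/105; Σ_t [0,0]: t=0:+1/48 = 1/48; (3j)²=1/7 [(1 2 3; 1 2 -3)], sign=+1
I_A²/I_B² = (2/35)/(1/7) = 2/5

2/5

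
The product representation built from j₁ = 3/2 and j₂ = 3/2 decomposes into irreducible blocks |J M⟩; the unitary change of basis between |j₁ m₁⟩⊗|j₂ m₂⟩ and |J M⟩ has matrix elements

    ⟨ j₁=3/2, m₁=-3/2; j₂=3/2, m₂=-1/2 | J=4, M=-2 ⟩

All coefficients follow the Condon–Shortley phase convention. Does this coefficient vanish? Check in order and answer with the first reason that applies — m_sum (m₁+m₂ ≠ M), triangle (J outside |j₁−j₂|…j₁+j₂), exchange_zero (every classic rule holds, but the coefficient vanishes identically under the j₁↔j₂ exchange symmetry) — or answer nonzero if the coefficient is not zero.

m-sum: m₁+m₂ = -3/2+(-1/2) = -2, M = -2  ✓
triangle: need |j₁−j₂| ≤ J ≤ j₁+j₂, i.e. J ∈ [0, 3]; J = 4 is outside ✗ ⇒ coefficient is 0

triangle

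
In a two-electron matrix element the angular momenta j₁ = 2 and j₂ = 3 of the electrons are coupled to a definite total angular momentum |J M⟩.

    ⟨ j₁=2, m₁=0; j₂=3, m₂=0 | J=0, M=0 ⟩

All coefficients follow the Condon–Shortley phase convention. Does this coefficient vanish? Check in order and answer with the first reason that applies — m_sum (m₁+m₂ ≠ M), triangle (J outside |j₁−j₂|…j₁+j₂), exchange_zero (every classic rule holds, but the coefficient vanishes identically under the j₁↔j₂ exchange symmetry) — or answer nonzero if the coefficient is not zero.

triangle

m-sum: m₁+m₂ = 0+0 = 0, M = 0  ✓
triangle: need |j₁−j₂| ≤ J ≤ j₁+j₂, i.e. J ∈ [1, 5]; J = 0 is outside ✗ ⇒ coefficient is 0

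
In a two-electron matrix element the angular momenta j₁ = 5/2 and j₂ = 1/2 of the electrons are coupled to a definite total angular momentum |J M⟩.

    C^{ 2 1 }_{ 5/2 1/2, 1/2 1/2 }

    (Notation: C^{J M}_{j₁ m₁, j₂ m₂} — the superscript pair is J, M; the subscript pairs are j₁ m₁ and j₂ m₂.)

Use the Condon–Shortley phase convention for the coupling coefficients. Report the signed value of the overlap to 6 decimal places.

−√(1/3) = -0.577350

triangle: 1!*4!*0!/6! = 24/720
(j±m)!: 3!*2!*1!*0!*3!*1! = 72
prefactor² = (2J+1)*Δ*N² = 12
  k=1: −1/(1!*0!*1!*0!*3!*0!) = -1/6
Σ = -1/6  ⇒  CG² = 12*(-1/6)² = 1/3
CG = −√(1/3) = -0.577350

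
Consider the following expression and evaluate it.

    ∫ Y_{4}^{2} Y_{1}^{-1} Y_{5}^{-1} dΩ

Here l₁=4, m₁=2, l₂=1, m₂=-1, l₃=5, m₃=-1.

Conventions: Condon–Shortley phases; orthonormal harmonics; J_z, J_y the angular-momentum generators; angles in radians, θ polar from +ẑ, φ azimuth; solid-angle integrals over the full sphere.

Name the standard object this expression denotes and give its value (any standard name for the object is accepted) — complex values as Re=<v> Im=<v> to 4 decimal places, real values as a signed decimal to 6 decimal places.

This is a Gaunt coefficient — the integral of a triple product of spherical harmonics over the sphere.
Rules hold: Σm=0, L=10 even, 3≤5≤5.
N = 9·3·11 = 297
Δ = 0!·8!·2!/11! = 1/495
Racah Σ t=0..0: t=0:+1/576 = 1/576
⇒ 3j(4 1 5; 0 0 0)² = 5/99, sgn -1
Racah Σ t=0..0: t=0:+1/2880 = 1/2880
⇒ 3j(4 1 5; 2 -1 -1)² = 2/165, sgn +1
4πI² = N·(3j₀)²·(3jₘ)² = 2/11
I = -1·√(0.181818/4π) = -0.12028562

Gaunt coefficient, -0.120286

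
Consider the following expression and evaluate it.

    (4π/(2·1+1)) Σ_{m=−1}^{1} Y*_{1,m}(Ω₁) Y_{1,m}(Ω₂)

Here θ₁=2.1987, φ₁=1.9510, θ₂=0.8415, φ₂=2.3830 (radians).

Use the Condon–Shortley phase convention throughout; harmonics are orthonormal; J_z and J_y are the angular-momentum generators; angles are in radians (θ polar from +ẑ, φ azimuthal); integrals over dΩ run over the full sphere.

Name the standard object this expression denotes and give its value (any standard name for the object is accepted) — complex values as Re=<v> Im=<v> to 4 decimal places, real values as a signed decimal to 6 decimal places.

This sum is the spherical-harmonic addition theorem: it equals the Legendre polynomial P_l(cos γ) of the angle γ between the two directions.
Addition theorem: P_1(cos γ) = (4π/3) Σ_m Y*_{lm}(Ω₁) Y_{lm}(Ω₂), m = −1…1:
  [-1]  conj(Y_{1,-1})(Ω₁) = (-0.103760, 0.259629) ; Y_{1,-1}(Ω₂) = (-0.186979, -0.177214) ; Δ = (0.065411, -0.030157)
  [+0]  conj(Y_{1,0})(Ω₁) = (-0.287029, -0.000000) ; Y_{1,0}(Ω₂) = (0.325578, 0.000000) ; Δ = (-0.093450, -0.000000)
  [+1]  conj(Y_{1,1})(Ω₁) = (0.103760, 0.259629) ; Y_{1,1}(Ω₂) = (0.186979, -0.177214) ; Δ = (0.065411, 0.030157)
Σ over m = (0.037371, 0.000000); ×(4π/3) → (0.156540, 0.000000). Real part: 0.156540

Legendre polynomial (addition theorem), +0.156540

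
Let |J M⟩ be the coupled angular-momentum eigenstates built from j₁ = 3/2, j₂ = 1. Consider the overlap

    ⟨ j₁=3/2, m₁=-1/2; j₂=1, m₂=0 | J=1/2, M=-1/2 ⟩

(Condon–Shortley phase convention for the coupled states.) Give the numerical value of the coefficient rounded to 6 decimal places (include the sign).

-0.577350  (= −√(1/3))

j₁+j₂−J=2  J+j₁−j₂=1  J−j₁+j₂=0  j₁+j₂+J+1=4
(j₁±m₁, j₂±m₂, J±M) = (1,2,1,1,0,1)
P² = 1/3
sum k=1..1:
  [1] −1/1 = -1
S = -1
C² = P²·S² = 1/3 ; C = -0.577350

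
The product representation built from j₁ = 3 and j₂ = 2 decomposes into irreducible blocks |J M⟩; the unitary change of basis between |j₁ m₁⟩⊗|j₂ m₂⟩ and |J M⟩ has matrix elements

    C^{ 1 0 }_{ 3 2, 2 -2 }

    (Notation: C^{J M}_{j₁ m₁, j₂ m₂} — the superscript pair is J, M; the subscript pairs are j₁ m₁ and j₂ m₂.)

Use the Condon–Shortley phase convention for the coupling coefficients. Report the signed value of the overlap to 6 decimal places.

j₁+j₂−J=4  J+j₁−j₂=2  J−j₁+j₂=0  j₁+j₂+J+1=7
(j₁±m₁, j₂±m₂, J±M) = (5,1,0,4,1,1)
P² = 576/7
sum k=0..0:
  [0] +1/24 = 1/24
S = 1/24
C² = P²·S² = 1/7 ; C = +0.377964

+0.377964  (= +√(1/7))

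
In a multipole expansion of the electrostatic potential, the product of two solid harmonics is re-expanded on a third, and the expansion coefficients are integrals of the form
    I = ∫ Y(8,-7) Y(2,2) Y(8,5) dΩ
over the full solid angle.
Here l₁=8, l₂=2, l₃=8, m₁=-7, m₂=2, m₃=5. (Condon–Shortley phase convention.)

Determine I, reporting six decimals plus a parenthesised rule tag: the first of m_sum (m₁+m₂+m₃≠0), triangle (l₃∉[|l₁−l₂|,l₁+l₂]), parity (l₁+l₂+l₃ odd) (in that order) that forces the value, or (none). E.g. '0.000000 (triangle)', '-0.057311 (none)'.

Checks pass: Σm=0; 18 even; l₃=8∈[6,10].
(2·8+1)(2·2+1)(2·8+1) = 1445
Δ: 2! 14! 2! / 19! → 1/348840
sum: t=0:+1/116121600 t=1:−1/25401600 t=2:+1/116121600 = -1/45158400
3j²(8 2 8; 0 0 0) = Δ·Π!·Σ² = 24/1615  (sign -1)
sum: t=2:+1/24908083200 = 1/24908083200
3j²(8 2 8; -7 2 5) = Δ·Π!·Σ² = 7/1292  (sign -1)
combine: 4πI² = 1445·24/1615·7/1292 = 42/361
take √, sign +1: I = 0.09622017
No selection rule forces the value: the integral is nonzero (none).

0.096220 (none)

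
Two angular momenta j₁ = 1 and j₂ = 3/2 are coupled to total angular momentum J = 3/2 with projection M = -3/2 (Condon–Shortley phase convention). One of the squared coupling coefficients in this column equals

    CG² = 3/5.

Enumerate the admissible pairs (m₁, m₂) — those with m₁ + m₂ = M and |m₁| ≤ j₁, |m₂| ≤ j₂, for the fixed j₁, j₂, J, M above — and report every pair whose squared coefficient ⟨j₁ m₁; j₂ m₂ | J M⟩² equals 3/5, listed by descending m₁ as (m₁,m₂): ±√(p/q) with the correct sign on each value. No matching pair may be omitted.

Admissible pairs with m₁+m₂ = M = -3/2: (-1,-1/2), (0,-3/2)
  (m₁,m₂)=(0,-3/2): CG² = 3/5, CG = +√(3/5)   ← matches the target
  (m₁,m₂)=(-1,-1/2): CG² = 2/5, CG = −√(2/5)
Pairs with CG² = 3/5: (0,-3/2): +√(3/5)

(0,-3/2): +√(3/5)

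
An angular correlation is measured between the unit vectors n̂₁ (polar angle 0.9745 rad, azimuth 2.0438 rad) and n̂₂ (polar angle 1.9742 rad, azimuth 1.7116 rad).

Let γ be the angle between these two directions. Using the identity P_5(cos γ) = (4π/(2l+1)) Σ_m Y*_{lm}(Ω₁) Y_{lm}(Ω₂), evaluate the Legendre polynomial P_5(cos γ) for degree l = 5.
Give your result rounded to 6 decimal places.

Term-by-term m-sum for l=5 (normalisation 4π/11 = 1.142397):
  [-5]  conj(Y_{5,-5})(Ω₁) = (-0.126152, -0.128398) ; Y_{5,-5}(Ω₂) = (-0.197715, -0.232830) ; Δ = (-0.004953, 0.054758)
  [-4]  conj(Y_{5,-4})(Ω₁) = (-0.121974, 0.366572) ; Y_{5,-4}(Ω₂) = (-0.348590, 0.220113) ; Δ = (-0.038168, -0.154632)
  [-3]  conj(Y_{5,-3})(Ω₁) = (0.356119, -0.054473) ; Y_{5,-3}(Ω₂) = (0.042687, 0.094971) ; Δ = (0.020375, 0.031496)
  [-2]  conj(Y_{5,-2})(Ω₁) = (0.020535, 0.028474) ; Y_{5,-2}(Ω₂) = (-0.290686, 0.084094) ; Δ = (-0.008364, -0.006550)
  [-1]  conj(Y_{5,-1})(Ω₁) = (0.160152, -0.312950) ; Y_{5,-1}(Ω₂) = (0.027230, 0.192112) ; Δ = (0.064482, 0.022245)
  [+0]  conj(Y_{5,0})(Ω₁) = (-0.053209, -0.000000) ; Y_{5,0}(Ω₂) = (-0.262105, 0.000000) ; Δ = (0.013946, 0.000000)
  [+1]  conj(Y_{5,1})(Ω₁) = (-0.160152, -0.312950) ; Y_{5,1}(Ω₂) = (-0.027230, 0.192112) ; Δ = (0.064482, -0.022245)
  [+2]  conj(Y_{5,2})(Ω₁) = (0.020535, -0.028474) ; Y_{5,2}(Ω₂) = (-0.290686, -0.084094) ; Δ = (-0.008364, 0.006550)
  [+3]  conj(Y_{5,3})(Ω₁) = (-0.356119, -0.054473) ; Y_{5,3}(Ω₂) = (-0.042687, 0.094971) ; Δ = (0.020375, -0.031496)
  [+4]  conj(Y_{5,4})(Ω₁) = (-0.121974, -0.366572) ; Y_{5,4}(Ω₂) = (-0.348590, -0.220113) ; Δ = (-0.038168, 0.154632)
  [+5]  conj(Y_{5,5})(Ω₁) = (0.126152, -0.128398) ; Y_{5,5}(Ω₂) = (0.197715, -0.232830) ; Δ = (-0.004953, -0.054758)
Total Σ_m = (0.080691, -0.000000). Multiply by 1.142397: (0.092181, -0.000000). P_5(cos γ) = 0.092181

0.092181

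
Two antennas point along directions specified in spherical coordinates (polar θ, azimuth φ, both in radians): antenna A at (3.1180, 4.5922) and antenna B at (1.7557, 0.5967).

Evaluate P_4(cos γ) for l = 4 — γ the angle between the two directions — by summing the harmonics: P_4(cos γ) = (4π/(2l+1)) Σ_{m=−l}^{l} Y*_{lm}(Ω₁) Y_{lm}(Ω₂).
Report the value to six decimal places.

Term-by-term m-sum for l=4 (normalisation 4π/9 = 1.396263):
  term(m=-4) = (-0.000000, -0.000000)   from Y*(Ω₁)=(0.000000, -0.000000), Y(Ω₂)=(-0.300924, -0.283045)
  term(m=-3) = (0.000003, -0.000002)   from Y*(Ω₁)=(-0.000006, -0.000015), Y(Ω₂)=(0.047546, 0.213319)
  term(m=-2) = (0.000038, -0.000273)   from Y*(Ω₁)=(-0.001084, 0.000266), Y(Ω₂)=(-0.090924, 0.229376)
  term(m=-1) = (0.006921, 0.007941)   from Y*(Ω₁)=(0.005346, 0.044264), Y(Ω₂)=(0.195430, -0.132757)
  term(m=+0) = (0.180867, 0.000000)   from Y*(Ω₁)=(0.843931, -0.000000), Y(Ω₂)=(0.214316, 0.000000)
  term(m=+1) = (0.006921, -0.007941)   from Y*(Ω₁)=(-0.005346, 0.044264), Y(Ω₂)=(-0.195430, -0.132757)
  term(m=+2) = (0.000038, 0.000273)   from Y*(Ω₁)=(-0.001084, -0.000266), Y(Ω₂)=(-0.090924, -0.229376)
  term(m=+3) = (0.000003, 0.000002)   from Y*(Ω₁)=(0.000006, -0.000015), Y(Ω₂)=(-0.047546, 0.213319)
  term(m=+4) = (-0.000000, 0.000000)   from Y*(Ω₁)=(0.000000, 0.000000), Y(Ω₂)=(-0.300924, 0.283045)
Total Σ_m = (0.194791, -0.000000). Multiply by 1.396263: (0.271979, -0.000000). P_4(cos γ) = 0.271979

0.271979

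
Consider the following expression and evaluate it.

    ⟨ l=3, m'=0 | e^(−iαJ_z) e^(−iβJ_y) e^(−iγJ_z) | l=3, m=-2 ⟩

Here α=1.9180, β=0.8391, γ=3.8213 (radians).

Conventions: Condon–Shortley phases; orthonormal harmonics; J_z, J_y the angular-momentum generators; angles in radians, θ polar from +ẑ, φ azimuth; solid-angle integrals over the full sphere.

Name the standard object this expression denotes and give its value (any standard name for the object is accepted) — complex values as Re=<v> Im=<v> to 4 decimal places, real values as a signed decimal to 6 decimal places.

Wigner D-matrix element, Re=0.1063 Im=0.4952

This is a Wigner D-matrix element — the rotation-matrix element ⟨l m'| R(α,β,γ) |l m⟩ in the angular-momentum basis.
Split into d^3_{0,-2}(β=0.8391) × two z-phases.
Half-angle: c=0.913272, s=0.407350. N=√(6·6·1·120)=65.726707
k∈{0,1} keeps every argument non-negative
  k=0: (−1)^2·65.7267/(12)·0.9133^4·0.4073^2 = +0.632261
  k=1: (−1)^3·65.7267/(12)·0.9133^2·0.4073^4 = -0.125785
d^3_{0,-2}(0.8391) = +0.632261 -0.125785 = +0.506475
Attach z-rotation phases: D = e^{-i(0)(1.9180)}·(+0.506475)·e^{-i(-2)(3.8213)} = +0.106264+0.495202i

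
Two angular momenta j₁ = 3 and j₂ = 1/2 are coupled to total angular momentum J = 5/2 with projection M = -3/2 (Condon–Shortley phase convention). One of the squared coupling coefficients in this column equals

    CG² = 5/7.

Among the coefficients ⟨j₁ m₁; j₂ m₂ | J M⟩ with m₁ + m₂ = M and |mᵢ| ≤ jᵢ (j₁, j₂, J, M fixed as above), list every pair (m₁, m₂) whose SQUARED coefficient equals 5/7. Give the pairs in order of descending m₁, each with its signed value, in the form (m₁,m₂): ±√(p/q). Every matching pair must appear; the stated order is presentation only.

Admissible pairs with m₁+m₂ = M = -3/2: (-2,1/2), (-1,-1/2)
  (m₁,m₂)=(-1,-1/2): CG² = 2/7, CG = +√(2/7)
  (m₁,m₂)=(-2,1/2): CG² = 5/7, CG = −√(5/7)   ← matches the target
Pairs with CG² = 5/7: (-2,1/2): −√(5/7)

(-2,1/2): −√(5/7)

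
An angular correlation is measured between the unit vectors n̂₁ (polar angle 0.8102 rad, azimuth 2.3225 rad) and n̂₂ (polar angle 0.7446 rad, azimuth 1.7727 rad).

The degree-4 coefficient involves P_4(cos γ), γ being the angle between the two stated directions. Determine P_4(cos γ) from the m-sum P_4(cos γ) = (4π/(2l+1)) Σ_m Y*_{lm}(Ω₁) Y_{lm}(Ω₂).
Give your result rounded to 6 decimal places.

Addition theorem: P_4(cos γ) = (4π/9) Σ_m Y*_{lm}(Ω₁) Y_{lm}(Ω₂), m = −4…4:
  m=-4: Y*=-0.120771+0.016377i  Y=+0.064514-0.067447i  product -0.006687+0.009202i
  m=-3: Y*=+0.254174+0.207361i  Y=+0.163093+0.235496i  product -0.007378+0.093676i
  m=-2: Y*=-0.027502-0.407494i  Y=-0.393483+0.168131i  product +0.079334+0.155718i
  m=-1: Y*=-0.052669+0.056343i  Y=-0.037126-0.181372i  product +0.012174+0.007461i
  m=+0: Y*=-0.354640-0.000000i  Y=-0.316099+0.000000i  product +0.112101+0.000000i
  m=+1: Y*=+0.052669+0.056343i  Y=+0.037126-0.181372i  product +0.012174-0.007461i
  m=+2: Y*=-0.027502+0.407494i  Y=-0.393483-0.168131i  product +0.079334-0.155718i
  m=+3: Y*=-0.254174+0.207361i  Y=-0.163093+0.235496i  product -0.007378-0.093676i
  m=+4: Y*=-0.120771-0.016377i  Y=+0.064514+0.067447i  product -0.006687-0.009202i
Total Σ_m = +0.266987+0.000000i. Multiply by 1.396263: +0.372784+0.000000i. P_4(cos γ) = 0.372784

0.372784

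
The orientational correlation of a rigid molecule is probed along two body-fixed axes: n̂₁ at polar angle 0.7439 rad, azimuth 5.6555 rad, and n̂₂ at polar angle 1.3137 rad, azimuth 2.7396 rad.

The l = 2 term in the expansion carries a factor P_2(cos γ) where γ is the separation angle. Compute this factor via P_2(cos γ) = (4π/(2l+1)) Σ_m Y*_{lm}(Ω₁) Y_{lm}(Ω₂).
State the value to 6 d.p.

-0.194635

Expand P_2 via completeness: Σ_{m} conj(Y_{2,m}) at Ω₁ times Y_{2,m} at Ω₂ —
  m=-2: Y*=(0.054948, -0.168387)  Y=(0.250685, 0.260182)  product (0.057586, -0.027916)
  m=-1: Y*=(0.311570, -0.226067)  Y=(-0.174837, -0.074331)  product (-0.071278, 0.016366)
  m=+0: Y*=(0.196915, -0.000000)  Y=(-0.254217, 0.000000)  product (-0.050059, 0.000000)
  m=+1: Y*=(-0.311570, -0.226067)  Y=(0.174837, -0.074331)  product (-0.071278, -0.016366)
  m=+2: Y*=(0.054948, 0.168387)  Y=(0.250685, -0.260182)  product (0.057586, 0.027916)
Σ over m = (-0.077443, 0.000000); ×(4π/5) → (-0.194635, 0.000000). Real part: -0.194635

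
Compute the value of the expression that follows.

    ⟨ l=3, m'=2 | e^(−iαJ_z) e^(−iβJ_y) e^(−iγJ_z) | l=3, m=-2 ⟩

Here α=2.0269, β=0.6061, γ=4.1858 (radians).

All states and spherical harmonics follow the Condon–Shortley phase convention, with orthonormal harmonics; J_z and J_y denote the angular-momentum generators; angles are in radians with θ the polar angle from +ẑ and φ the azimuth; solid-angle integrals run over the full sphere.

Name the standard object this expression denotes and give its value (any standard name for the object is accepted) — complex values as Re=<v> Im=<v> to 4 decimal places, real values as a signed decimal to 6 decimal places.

Wigner D-matrix element, Re=-0.0136 Im=-0.0327

This is a Wigner D-matrix element — the rotation-matrix element ⟨l m'| R(α,β,γ) |l m⟩ in the angular-momentum basis.
D^3_{2,-2}(2.0269,0.6061,4.1858) = e^{-i·2·2.0269}·d^3_{2,-2}(0.6061)·e^{-i·-2·4.1858}. Compute d first:
c=cos(0.606100/2)=0.954431, s=sin(0.606100/2)=0.298433; N=√[120·1·1·120]=120.000000
Admissible k: 0..1 (factorial args all ≥0)
  k=0: (−1)^4·120.0000/(24)·0.9544^2·0.2984^4 = +0.036128
  k=1: (−1)^5·120.0000/(120)·0.9544^0·0.2984^6 = -0.000706
d^3_{2,-2}(0.6061) = +0.036128 -0.000706 = +0.035422
Phases: e^{-i·(2)·2.0269}=-0.612002+0.790857i, e^{-i·(-2)·4.1858}=-0.494812+0.869000i ⇒ D=-0.013617-0.032700i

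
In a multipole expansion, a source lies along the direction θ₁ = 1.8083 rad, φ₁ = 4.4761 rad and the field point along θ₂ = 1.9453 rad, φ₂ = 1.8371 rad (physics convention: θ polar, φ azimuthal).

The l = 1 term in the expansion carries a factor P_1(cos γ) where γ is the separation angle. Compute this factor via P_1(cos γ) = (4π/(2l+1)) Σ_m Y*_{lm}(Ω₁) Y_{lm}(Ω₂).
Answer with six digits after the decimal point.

Addition theorem: P_1(cos γ) = (4π/3) Σ_m Y*_{lm}(Ω₁) Y_{lm}(Ω₂), m = −1…1:
  m=-1: (-0.078609, -0.326465) × (-0.084621, -0.310213) = (-0.094622, 0.052011)  (running Σ = (-0.094622, 0.052011))
  m=0: (-0.114957, -0.000000) × (-0.178736, 0.000000) = (0.020547, 0.000000)  (running Σ = (-0.074075, 0.052011))
  m=1: (0.078609, -0.326465) × (0.084621, -0.310213) = (-0.094622, -0.052011)  (running Σ = (-0.168697, 0.000000))
Σ over m = (-0.168697, 0.000000); ×(4π/3) → (-0.706635, 0.000000). Real part: -0.706635

-0.706635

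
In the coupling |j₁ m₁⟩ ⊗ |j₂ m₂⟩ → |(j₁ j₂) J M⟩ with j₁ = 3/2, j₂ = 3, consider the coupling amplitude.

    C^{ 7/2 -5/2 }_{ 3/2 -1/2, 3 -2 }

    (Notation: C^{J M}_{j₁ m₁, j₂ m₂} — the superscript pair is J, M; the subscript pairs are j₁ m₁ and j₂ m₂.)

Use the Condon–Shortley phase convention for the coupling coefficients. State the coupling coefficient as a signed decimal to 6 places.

√[8·1!2!5!/9! · 1!2!1!5!1!6!] = √(6400/7)
  +(−1)^0/∏(0,1,2,1,0,4)! = 1/48  (running 1/48)
  +(−1)^1/∏(1,0,1,0,1,5)! = -1/120  (running 1/80)
⟨..|..⟩ = √(6400/7)·(1/80) = +0.377964

+√(1/7) = +0.377964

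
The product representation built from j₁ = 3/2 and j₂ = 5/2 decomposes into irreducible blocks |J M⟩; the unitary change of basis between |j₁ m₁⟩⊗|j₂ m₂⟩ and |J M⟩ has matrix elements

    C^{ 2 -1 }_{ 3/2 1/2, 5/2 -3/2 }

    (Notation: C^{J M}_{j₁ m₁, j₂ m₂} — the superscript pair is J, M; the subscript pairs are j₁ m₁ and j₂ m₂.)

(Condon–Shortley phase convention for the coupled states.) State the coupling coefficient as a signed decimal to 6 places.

√[5·2!1!3!/7! · 2!1!1!4!1!3!] = √(24/7)
  +(−1)^0/∏(0,2,1,1,0,2)! = 1/4  (running 1/4)
  +(−1)^1/∏(1,1,0,0,1,3)! = -1/6  (running 1/12)
⟨..|..⟩ = √(24/7)·(1/12) = +0.154303

+√(1/42) ≈ +0.154303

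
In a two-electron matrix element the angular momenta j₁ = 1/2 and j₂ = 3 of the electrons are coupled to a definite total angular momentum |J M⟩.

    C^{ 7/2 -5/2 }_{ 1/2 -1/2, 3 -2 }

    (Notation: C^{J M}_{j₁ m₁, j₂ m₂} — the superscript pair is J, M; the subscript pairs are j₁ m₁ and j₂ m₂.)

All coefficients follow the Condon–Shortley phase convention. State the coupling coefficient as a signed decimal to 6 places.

triangle: 0!·1!·6!/8! = 720/40320
(j±m)!: 0!·1!·1!·5!·1!·6! = 86400
prefactor² = (2J+1)·Δ·N² = 86400/7
  k=0: +1/(0!·0!·1!·1!·0!·5!) = 1/120
Σ = 1/120  ⇒  CG² = 86400/7·(1/120)² = 6/7
CG = +√(6/7) = +0.925820

+√(6/7) = +0.925820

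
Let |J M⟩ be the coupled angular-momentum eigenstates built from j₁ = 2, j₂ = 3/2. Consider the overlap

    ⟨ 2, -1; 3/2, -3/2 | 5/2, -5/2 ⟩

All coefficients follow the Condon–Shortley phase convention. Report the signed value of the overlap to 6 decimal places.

+0.654654  (= +√(3/7))

j₁+j₂−J=1  J+j₁−j₂=3  J−j₁+j₂=2  j₁+j₂+J+1=7
(j₁±m₁, j₂±m₂, J±M) = (1,3,0,3,0,5)
P² = 432/7
sum k=0..0:
  [0] +1/12 = 1/12
S = 1/12
C² = P²·S² = 3/7 ; C = +0.654654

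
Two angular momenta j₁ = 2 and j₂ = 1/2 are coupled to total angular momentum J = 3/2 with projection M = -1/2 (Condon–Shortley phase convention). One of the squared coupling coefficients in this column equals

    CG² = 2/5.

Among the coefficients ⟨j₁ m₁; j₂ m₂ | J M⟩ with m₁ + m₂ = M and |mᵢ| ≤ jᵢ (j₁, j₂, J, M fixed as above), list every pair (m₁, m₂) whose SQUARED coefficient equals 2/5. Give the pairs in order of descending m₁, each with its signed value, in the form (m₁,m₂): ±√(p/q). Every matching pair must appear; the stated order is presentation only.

(0,-1/2): +√(2/5)

Admissible pairs with m₁+m₂ = M = -1/2: (-1,1/2), (0,-1/2)
  (m₁,m₂)=(0,-1/2): CG² = 2/5, CG = +√(2/5)   ← matches the target
  (m₁,m₂)=(-1,1/2): CG² = 3/5, CG = −√(3/5)
Pairs with CG² = 2/5: (0,-1/2): +√(2/5)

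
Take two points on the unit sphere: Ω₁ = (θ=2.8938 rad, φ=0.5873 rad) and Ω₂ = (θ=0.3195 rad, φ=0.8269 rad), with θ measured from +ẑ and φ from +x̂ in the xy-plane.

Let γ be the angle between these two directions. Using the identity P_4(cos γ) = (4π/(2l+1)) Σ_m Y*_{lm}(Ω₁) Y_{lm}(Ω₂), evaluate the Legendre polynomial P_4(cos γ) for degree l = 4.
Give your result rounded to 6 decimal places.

Expand P_4 via completeness: Σ_{m} conj(Y_{4,m}) at Ω₁ times Y_{4,m} at Ω₂ —
  m=-4: (-0.00112 + 0.00114j) × (-0.00425 + 0.00071j) = 0.00000 - 0.00001j  (running Σ = 0.00000 - 0.00001j)
  m=-3: (0.00340 - 0.01758j) × (-0.02907 - 0.02260j) = -0.00050 + 0.00043j  (running Σ = -0.00049 + 0.00043j)
  m=-2: (0.04332 + 0.10357j) × (-0.01453 - 0.17462j) = 0.01746 - 0.00907j  (running Σ = 0.01696 - 0.00864j)
  m=-1: (-0.33513 - 0.22308j) × (0.31615 - 0.34354j) = -0.18259 + 0.04460j  (running Σ = -0.16562 + 0.03596j)
  m=0: (0.60514 + 0.00000j) × (0.46487 + 0.00000j) = 0.28131 + 0.00000j  (running Σ = 0.11569 + 0.03596j)
  m=1: (0.33513 - 0.22308j) × (-0.31615 - 0.34354j) = -0.18259 - 0.04460j  (running Σ = -0.06689 - 0.00864j)
  m=2: (0.04332 - 0.10357j) × (-0.01453 + 0.17462j) = 0.01746 + 0.00907j  (running Σ = -0.04944 + 0.00043j)
  m=3: (-0.00340 - 0.01758j) × (0.02907 - 0.02260j) = -0.00050 - 0.00043j  (running Σ = -0.04993 - 0.00001j)
  m=4: (-0.00112 - 0.00114j) × (-0.00425 - 0.00071j) = 0.00000 + 0.00001j  (running Σ = -0.04993 - 0.00000j)
Total Σ_m = -0.04993 - 0.00000j. Multiply by 1.396263: -0.06971 - 0.00000j. P_4(cos γ) = -0.069713

-0.069713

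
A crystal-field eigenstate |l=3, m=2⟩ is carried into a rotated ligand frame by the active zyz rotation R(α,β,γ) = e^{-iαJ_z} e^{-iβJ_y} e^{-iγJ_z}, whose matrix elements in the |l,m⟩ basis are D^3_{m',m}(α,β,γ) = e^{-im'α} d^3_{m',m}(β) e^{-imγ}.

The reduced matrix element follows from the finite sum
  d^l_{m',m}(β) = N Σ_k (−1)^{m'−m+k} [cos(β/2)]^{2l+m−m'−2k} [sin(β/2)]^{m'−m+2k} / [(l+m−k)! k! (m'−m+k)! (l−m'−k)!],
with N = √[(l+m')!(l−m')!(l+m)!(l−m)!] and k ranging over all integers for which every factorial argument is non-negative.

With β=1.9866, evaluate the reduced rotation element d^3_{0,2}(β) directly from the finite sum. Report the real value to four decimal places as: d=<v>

d^3_{0,2}(β=1.9866) via the finite sum:
c=cos(1.986600/2)=0.545928, s=sin(1.986600/2)=0.837832; N=√[6·6·120·1]=65.726707
The bounds max(0,m−m')=2 and min(l+m,l−m')=3 give 2 terms
  k=2: (−1)^0·65.7267/(12)·0.5459^4·0.8378^2 = +0.341520
  k=3: (−1)^1·65.7267/(12)·0.5459^2·0.8378^4 = -0.804376
d^3_{0,2}(1.9866) = +0.341520 -0.804376 = -0.462856

d=-0.4629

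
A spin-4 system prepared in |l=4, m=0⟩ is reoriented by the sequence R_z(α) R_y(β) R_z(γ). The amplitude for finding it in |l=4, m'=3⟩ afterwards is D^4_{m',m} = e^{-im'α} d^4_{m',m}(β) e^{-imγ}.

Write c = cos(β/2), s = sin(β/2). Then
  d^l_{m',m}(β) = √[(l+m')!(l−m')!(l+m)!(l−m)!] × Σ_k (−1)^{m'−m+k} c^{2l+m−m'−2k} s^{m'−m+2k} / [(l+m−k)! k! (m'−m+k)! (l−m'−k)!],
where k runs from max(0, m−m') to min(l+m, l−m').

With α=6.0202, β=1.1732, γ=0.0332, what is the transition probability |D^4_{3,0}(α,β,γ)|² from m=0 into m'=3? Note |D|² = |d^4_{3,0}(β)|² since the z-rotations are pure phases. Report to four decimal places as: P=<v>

P=0.2015

Split into d^4_{3,0}(β=1.1732) × two z-phases.
Half-angle: c=0.832828, s=0.553533. N=√(5040·1·24·24)=1703.830978
The bounds max(0,m−m')=0 and min(l+m,l−m')=1 give 2 terms
  k=0: (−1)^3·1703.8310/(144)·0.8328^5·0.5535^3 = -0.804024
  k=1: (−1)^4·1703.8310/(144)·0.8328^3·0.5535^5 = +0.355177
d^4_{3,0}(1.1732) = -0.804024 +0.355177 = -0.448847
|D^4_{3,0}|² = |d^4_{3,0}(β)|² = (-0.448847)² = 0.201463 (the z-rotation phases have unit modulus)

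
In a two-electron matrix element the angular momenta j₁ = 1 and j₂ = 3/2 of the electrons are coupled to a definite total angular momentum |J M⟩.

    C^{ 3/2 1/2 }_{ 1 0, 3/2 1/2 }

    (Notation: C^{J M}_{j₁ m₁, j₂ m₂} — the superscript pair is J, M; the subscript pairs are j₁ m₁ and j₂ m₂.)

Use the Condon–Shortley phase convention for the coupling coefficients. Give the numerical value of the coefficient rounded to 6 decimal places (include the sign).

triangle: 1!*1!*2!/5! = 2/120
(j±m)!: 1!*1!*2!*1!*2!*1! = 4
prefactor² = (2J+1)*Δ*N² = 4/15
  k=0: +1/(0!*1!*1!*2!*0!*0!) = 1/2
  k=1: −1/(1!*0!*0!*1!*1!*1!) = -1
Σ = -1/2  ⇒  CG² = 4/15*(-1/2)² = 1/15
CG = −√(1/15) = -0.258199

-0.258199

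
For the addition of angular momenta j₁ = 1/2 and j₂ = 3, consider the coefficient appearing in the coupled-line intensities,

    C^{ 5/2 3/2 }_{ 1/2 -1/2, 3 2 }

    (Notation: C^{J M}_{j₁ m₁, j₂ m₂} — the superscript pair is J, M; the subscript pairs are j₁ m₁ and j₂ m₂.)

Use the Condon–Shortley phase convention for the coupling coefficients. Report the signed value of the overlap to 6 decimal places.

-0.845154  (= −√(5/7))

triangle: 1!*0!*5!/7! = 120/5040
(j±m)!: 0!*1!*5!*1!*4!*1! = 2880
prefactor² = (2J+1)*Δ*N² = 2880/7
  k=1: −1/(1!*0!*0!*4!*0!*1!) = -1/24
Σ = -1/24  ⇒  CG² = 2880/7*(-1/24)² = 5/7
CG = −√(5/7) = -0.845154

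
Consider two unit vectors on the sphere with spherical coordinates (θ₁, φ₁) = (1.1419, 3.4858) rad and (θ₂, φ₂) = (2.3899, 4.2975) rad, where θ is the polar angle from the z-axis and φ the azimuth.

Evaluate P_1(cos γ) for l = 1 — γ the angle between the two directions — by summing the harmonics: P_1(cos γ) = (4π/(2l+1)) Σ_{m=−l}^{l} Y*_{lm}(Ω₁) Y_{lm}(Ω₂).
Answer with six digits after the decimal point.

0.123625

Term-by-term m-sum for l=1 (normalisation 4π/3 = 4.188790):
  [-1]  conj(Y_{1,-1})(Ω₁) = (-0.295771, -0.106027) ; Y_{1,-1}(Ω₂) = (-0.095101, 0.215914) ; Δ = (0.051021, -0.053778)
  [+0]  conj(Y_{1,0})(Ω₁) = (0.203194, -0.000000) ; Y_{1,0}(Ω₂) = (-0.356941, 0.000000) ; Δ = (-0.072528, 0.000000)
  [+1]  conj(Y_{1,1})(Ω₁) = (0.295771, -0.106027) ; Y_{1,1}(Ω₂) = (0.095101, 0.215914) ; Δ = (0.051021, 0.053778)
Σ over m = (0.029513, 0.000000); ×(4π/3) → (0.123625, 0.000000). Real part: 0.123625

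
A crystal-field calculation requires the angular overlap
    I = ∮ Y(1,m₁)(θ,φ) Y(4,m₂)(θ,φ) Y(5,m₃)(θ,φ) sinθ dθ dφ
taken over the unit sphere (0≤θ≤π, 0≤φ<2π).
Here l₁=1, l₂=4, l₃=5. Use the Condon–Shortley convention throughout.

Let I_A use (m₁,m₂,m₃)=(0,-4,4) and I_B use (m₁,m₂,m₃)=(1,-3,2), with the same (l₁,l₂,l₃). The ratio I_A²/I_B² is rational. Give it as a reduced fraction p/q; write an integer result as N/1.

3/1

Same 1,4,5: normalisation and zero-m 3j drop out of the ratio.
A: Δ: 0! 2! 8! / 11! → 1/495; sum: t=0:+1/40320 = 1/40320; 3j²(1 4 5; 0 -4 4) = Δ·Π!·Σ² = 1/55  (sign -1)
B: Δ: 0! 2! 8! / 11! → 1/495; sum: t=0:+1/10080 = 1/10080; 3j²(1 4 5; 1 -3 2) = Δ·Π!·Σ² = 1/165  (sign -1)
I_A²/I_B² = (1/55)/(1/165) = 3/1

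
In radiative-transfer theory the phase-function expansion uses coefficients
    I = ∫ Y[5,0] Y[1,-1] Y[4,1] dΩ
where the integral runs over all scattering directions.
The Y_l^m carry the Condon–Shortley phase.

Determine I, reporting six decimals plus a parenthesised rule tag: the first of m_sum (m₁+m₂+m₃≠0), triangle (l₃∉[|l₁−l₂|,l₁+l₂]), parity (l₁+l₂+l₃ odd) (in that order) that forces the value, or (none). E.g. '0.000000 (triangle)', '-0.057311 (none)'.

0.155288 (none)

Rules hold: Σm=0, L=10 even, 4≤4≤6.
N = 11·3·9 = 297
Δ = 2!·8!·0!/11! = 1/495
Racah Σ t=1..1: t=1:−1/576 = -1/576
⇒ 3j(5 1 4; 0 0 0)² = 5/99, sgn -1
Racah Σ t=0..0: t=0:+1/1440 = 1/1440
⇒ 3j(5 1 4; 0 -1 1)² = 2/99, sgn -1
4πI² = N·(3j₀)²·(3jₘ)² = 10/33
I = +1·√(0.30303/4π) = 0.15528807
No selection rule forces the value: the integral is nonzero (none).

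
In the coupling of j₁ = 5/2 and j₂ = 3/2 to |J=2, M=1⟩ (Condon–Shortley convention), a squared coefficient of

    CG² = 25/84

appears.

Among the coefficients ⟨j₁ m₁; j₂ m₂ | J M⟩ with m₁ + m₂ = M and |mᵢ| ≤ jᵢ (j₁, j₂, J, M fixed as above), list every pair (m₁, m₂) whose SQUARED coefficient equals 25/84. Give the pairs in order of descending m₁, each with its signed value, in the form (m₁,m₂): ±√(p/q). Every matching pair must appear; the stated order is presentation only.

(1/2,1/2): −√(25/84)

Admissible pairs with m₁+m₂ = M = 1: (-1/2,3/2), (1/2,1/2), (3/2,-1/2), (5/2,-3/2)
  (m₁,m₂)=(5/2,-3/2): CG² = 5/14, CG = +√(5/14)
  (m₁,m₂)=(3/2,-1/2): CG² = 1/42, CG = +√(1/42)
  (m₁,m₂)=(1/2,1/2): CG² = 25/84, CG = −√(25/84)   ← matches the target
  (m₁,m₂)=(-1/2,3/2): CG² = 9/28, CG = +√(9/28)
Pairs with CG² = 25/84: (1/2,1/2): −√(25/84)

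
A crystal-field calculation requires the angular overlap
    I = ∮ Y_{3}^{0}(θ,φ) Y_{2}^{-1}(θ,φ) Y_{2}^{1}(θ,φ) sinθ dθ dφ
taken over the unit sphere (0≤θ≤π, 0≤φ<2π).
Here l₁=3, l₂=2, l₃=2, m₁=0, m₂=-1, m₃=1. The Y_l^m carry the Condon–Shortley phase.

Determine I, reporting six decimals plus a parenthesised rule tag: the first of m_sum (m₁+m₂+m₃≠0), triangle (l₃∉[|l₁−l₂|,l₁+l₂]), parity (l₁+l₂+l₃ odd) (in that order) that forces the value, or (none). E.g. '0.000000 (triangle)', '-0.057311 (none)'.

Σlᵢ=7 odd — θ-integrand is odd under cosθ→−cosθ; I=0

0.000000 (parity)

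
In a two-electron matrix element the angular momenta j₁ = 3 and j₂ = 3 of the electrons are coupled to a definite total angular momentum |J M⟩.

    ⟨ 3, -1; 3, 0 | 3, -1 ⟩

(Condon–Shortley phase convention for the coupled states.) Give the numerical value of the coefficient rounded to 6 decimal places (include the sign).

√[7·3!3!3!/10! · 2!4!3!3!2!4!] = √(864/25)
  +(−1)^1/∏(1,2,3,2,0,1)! = -1/24  (running -1/24)
  +(−1)^2/∏(2,1,2,1,1,2)! = 1/8  (running 1/12)
  +(−1)^3/∏(3,0,1,0,2,3)! = -1/72  (running 5/72)
⟨..|..⟩ = √(864/25)·(5/72) = +0.408248

+0.408248  (= +√(1/6))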